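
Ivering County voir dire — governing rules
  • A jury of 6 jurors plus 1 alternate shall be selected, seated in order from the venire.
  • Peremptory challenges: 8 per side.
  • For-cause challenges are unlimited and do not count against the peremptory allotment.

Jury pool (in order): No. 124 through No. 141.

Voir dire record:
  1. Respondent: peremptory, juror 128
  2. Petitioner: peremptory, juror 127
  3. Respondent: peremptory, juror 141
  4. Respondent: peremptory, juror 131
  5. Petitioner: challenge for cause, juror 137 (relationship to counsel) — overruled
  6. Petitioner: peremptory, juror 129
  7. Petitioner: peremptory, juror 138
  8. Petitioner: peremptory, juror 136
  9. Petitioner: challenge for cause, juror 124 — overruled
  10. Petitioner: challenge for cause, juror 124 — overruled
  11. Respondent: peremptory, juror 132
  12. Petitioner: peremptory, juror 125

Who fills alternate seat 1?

137

Removed: #125, #127, #128, #129, #131, #132, #136, #138, #141. (#124, #137 stay — for-cause denied.)
Seating in order: seats 1–6 → #124, #126, #130, #133, #134, #135; alternates → #137.
So alternate 1 is #137.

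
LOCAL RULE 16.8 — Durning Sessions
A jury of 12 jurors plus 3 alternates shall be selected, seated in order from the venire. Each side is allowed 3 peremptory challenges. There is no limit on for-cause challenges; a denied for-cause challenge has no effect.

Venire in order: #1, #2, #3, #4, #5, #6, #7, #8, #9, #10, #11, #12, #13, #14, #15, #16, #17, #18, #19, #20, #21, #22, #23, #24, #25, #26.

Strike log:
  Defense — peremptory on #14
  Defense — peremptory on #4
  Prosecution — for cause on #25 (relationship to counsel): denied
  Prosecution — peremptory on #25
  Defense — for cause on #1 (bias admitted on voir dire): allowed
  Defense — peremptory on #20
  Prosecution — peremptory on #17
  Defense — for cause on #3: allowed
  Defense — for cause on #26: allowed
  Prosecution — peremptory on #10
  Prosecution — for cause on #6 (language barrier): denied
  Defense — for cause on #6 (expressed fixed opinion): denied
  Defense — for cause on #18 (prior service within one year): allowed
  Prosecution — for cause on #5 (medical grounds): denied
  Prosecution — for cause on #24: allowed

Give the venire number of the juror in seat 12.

19

Removed: #1, #3, #4, #10, #14, #17, #18, #20, #24, #25, #26. (#5, #6 stay — for-cause denied.)
Seating in order: seats 1–12 → #2, #5, #6, #7, #8, #9, #11, #12, #13, #15, #16, #19; alternates → #21, #22, #23.
So seat 12 is #19.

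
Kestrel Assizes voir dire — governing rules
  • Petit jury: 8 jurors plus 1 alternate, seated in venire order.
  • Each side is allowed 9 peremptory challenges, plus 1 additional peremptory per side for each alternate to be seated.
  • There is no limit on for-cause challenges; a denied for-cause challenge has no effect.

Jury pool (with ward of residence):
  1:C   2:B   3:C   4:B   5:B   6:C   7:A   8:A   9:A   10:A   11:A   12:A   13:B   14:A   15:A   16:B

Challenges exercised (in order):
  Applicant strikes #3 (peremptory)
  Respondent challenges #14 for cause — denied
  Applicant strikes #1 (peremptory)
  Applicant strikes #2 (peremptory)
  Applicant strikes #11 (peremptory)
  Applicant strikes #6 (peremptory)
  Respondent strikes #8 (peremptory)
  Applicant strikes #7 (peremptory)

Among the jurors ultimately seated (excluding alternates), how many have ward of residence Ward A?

5

Removed: #1, #2, #3, #6, #7, #8, #11.
Seated jurors 1–8: #4, #5, #9, #10, #12, #13, #14, #15 (alternates #16 not counted).
Of those, in Ward A: #9, #10, #12, #14, #15 → 5.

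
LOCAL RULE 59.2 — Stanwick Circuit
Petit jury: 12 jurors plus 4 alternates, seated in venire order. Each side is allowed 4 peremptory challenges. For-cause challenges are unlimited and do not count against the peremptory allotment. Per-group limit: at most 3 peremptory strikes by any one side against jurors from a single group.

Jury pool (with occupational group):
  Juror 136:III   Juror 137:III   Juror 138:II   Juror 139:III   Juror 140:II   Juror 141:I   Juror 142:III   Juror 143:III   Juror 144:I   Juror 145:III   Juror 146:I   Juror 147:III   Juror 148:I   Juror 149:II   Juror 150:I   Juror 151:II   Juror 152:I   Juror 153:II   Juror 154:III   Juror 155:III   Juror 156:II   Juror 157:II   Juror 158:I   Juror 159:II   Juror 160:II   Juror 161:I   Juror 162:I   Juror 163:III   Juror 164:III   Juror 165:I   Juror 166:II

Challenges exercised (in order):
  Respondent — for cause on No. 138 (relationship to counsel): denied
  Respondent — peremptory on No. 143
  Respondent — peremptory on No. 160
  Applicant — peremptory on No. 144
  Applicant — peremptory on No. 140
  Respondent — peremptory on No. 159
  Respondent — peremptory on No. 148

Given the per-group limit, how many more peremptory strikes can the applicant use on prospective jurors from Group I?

2

Applicant peremptories so far: #144, #140 — 2 of 4 used, 2 left overall.
Against Group I: #144 — 1 used; per-group cap 3 leaves 2.
Binding limit: min(2, 2) = 2.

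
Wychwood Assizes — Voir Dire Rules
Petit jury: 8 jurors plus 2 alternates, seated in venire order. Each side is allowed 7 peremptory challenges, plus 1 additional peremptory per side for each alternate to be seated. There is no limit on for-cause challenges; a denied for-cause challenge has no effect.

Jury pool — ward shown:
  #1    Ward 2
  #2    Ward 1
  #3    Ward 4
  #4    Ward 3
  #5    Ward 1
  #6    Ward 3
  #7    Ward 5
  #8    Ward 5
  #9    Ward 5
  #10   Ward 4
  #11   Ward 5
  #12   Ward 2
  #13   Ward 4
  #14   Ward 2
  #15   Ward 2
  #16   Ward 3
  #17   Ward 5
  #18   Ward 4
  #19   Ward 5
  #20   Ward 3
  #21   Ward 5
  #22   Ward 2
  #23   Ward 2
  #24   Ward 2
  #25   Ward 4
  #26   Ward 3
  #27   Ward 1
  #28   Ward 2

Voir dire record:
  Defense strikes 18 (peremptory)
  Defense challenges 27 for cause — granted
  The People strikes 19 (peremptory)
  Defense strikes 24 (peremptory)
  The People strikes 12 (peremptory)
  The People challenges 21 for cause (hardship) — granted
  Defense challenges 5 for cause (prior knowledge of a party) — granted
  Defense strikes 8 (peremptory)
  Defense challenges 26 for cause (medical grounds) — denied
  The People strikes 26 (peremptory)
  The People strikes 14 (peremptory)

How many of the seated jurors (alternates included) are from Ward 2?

Removed: #5, #8, #12, #14, #18, #19, #21, #24, #26, #27.
Seated (10 incl. alternates): #1, #2, #3, #4, #6, #7, #9, #10, #11, #13.
Of those, in Ward 2: #1 → 1.

1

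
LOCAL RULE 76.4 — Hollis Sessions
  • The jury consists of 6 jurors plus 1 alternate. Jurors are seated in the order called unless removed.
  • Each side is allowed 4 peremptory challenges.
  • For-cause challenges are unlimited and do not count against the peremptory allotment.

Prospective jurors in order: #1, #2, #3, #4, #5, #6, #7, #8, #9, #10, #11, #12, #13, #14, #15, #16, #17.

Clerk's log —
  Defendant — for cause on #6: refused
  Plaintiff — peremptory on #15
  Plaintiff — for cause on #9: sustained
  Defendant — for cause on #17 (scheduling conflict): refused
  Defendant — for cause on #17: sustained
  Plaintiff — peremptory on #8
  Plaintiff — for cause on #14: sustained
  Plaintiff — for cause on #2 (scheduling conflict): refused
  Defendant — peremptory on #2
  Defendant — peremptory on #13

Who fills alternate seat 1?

10

Removed: #2, #8, #9, #13, #14, #15, #17. (#6 stays — for-cause denied.)
Filling seats in venire order through position 7: #1, #3, #4, #5, #6, #7, #10.
So alternate 1 is #10.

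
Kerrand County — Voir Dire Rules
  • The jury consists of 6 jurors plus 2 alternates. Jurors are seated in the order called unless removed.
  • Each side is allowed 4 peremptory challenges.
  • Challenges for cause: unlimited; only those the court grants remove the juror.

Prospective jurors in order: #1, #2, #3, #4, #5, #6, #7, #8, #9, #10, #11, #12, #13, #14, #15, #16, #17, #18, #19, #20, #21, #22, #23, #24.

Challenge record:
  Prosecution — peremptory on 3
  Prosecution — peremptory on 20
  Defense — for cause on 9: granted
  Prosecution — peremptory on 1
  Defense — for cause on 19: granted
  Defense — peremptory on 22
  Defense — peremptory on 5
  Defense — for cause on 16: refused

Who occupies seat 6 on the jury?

Removed: #1, #3, #5, #9, #19, #20, #22. (#16 stays — for-cause denied.)
Filling seats in venire order through position 6: #2, #4, #6, #7, #8, #10.
So seat 6 is #10.

10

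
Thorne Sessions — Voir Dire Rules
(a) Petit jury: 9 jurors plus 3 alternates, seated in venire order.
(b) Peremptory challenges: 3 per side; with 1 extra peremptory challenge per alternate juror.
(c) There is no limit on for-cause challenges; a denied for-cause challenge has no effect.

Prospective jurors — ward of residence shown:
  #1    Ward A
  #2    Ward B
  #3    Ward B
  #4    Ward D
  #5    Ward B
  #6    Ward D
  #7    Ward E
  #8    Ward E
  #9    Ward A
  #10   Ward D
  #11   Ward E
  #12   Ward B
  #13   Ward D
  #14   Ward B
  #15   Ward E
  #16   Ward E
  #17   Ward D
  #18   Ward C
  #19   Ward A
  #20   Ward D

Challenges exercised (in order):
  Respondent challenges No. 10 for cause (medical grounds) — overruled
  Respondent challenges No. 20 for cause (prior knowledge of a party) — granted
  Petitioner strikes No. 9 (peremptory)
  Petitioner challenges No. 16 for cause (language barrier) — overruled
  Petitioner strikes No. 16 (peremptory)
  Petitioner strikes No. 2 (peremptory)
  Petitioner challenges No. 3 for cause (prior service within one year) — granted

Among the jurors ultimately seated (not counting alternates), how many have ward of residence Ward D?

Removed: #2, #3, #9, #16, #20.
Seated jurors 1–9: #1, #4, #5, #6, #7, #8, #10, #11, #12 (alternates #13, #14, #15 not counted).
Of those, in Ward D: #4, #6, #10 → 3.

3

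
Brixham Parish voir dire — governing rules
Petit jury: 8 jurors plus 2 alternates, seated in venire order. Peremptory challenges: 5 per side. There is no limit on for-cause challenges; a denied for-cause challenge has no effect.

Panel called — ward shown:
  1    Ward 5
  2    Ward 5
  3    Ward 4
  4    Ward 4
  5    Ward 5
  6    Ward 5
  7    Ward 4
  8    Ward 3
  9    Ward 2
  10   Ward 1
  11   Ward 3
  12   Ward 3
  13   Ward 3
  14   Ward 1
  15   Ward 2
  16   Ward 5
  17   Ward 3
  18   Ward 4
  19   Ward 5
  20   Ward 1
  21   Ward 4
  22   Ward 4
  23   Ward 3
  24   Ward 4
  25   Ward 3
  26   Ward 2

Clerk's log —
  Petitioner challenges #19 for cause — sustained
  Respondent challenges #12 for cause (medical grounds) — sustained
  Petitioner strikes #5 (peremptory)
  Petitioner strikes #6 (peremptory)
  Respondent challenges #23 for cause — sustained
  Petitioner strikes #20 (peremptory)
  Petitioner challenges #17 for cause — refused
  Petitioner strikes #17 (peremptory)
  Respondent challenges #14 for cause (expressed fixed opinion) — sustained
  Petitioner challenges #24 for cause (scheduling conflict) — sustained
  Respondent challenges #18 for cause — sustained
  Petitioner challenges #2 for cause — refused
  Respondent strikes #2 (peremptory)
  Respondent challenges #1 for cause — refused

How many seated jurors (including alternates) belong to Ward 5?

1

Removed: #2, #5, #6, #12, #14, #17, #18, #19, #20, #23, #24.
Seated (10 incl. alternates): #1, #3, #4, #7, #8, #9, #10, #11, #13, #15.
Of those, in Ward 5: #1 → 1.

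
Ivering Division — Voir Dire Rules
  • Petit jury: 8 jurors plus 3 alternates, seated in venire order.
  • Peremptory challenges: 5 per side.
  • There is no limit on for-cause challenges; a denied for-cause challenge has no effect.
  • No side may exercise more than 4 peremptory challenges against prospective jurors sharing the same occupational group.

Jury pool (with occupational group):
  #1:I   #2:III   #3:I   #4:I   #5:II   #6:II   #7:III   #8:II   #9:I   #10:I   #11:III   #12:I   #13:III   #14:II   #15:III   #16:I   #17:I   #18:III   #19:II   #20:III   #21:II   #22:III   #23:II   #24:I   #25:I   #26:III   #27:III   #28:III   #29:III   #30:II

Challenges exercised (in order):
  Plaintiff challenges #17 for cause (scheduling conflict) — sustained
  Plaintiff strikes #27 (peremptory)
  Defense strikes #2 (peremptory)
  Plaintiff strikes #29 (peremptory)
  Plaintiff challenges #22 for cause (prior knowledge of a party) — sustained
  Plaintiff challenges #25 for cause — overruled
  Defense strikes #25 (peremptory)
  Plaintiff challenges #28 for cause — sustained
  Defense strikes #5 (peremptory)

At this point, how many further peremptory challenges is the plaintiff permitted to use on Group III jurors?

2

Plaintiff peremptories so far: #27, #29 — 2 of 5 used, 3 left overall.
Against Group III: #27, #29 — 2 used; per-group cap 4 leaves 2.
Binding limit: min(3, 2) = 2.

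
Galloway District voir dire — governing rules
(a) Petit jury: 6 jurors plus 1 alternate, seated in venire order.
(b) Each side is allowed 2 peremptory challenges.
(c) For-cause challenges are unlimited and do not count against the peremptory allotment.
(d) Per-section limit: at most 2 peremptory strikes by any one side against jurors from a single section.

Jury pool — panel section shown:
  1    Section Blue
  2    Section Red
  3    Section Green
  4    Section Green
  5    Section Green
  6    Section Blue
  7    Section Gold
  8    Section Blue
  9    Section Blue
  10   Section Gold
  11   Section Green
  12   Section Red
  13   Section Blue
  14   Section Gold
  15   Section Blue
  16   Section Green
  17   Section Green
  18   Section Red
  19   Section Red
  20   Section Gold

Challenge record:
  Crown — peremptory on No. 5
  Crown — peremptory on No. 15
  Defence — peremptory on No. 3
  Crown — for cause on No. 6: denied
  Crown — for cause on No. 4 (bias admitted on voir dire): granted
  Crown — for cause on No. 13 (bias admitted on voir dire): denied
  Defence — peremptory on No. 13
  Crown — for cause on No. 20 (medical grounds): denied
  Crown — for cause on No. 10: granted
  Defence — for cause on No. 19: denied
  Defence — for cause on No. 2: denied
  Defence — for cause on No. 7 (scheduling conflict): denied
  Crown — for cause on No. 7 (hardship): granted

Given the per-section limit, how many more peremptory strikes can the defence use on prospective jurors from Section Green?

0

Defence peremptories so far: #3, #13 — 2 of 2 used, 0 left overall.
Against Section Green: #3 — 1 used; per-section cap 2 leaves 1.
Binding limit: min(0, 1) = 0.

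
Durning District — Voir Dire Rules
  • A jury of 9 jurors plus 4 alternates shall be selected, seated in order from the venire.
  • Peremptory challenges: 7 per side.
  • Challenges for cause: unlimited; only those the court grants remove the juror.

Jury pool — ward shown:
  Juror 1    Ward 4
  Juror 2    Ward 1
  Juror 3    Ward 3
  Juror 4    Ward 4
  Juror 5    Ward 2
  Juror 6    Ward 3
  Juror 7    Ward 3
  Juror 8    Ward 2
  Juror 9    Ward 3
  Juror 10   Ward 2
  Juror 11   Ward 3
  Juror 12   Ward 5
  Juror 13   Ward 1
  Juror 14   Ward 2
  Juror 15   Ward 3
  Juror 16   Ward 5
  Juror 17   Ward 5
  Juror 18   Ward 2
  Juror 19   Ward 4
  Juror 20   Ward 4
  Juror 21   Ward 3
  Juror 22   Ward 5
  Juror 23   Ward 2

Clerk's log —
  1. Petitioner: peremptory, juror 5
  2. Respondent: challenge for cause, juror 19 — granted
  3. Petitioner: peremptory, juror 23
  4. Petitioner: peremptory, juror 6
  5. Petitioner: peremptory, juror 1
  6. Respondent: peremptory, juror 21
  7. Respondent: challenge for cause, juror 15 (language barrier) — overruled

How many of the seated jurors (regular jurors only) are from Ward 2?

Removed: #1, #5, #6, #19, #21, #23.
Seated jurors 1–9: #2, #3, #4, #7, #8, #9, #10, #11, #12 (alternates #13, #14, #15, #16 not counted).
Of those, in Ward 2: #8, #10 → 2.

2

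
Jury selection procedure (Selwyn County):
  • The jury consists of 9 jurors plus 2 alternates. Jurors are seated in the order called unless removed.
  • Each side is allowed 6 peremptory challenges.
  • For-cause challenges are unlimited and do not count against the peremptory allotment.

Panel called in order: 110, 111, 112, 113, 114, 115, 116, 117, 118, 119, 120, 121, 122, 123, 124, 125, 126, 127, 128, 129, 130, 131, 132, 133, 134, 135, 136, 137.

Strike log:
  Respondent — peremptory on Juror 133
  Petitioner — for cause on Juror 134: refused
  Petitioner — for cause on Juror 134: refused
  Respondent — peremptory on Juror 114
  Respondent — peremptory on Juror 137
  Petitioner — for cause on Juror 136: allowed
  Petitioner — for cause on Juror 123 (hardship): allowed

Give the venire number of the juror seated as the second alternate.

Removed: #114, #123, #133, #136, #137. (#134 stays — for-cause denied.)
Seating in order: seats 1–9 → #110, #111, #112, #113, #115, #116, #117, #118, #119; alternates → #120, #121.
So alternate 2 is #121.

121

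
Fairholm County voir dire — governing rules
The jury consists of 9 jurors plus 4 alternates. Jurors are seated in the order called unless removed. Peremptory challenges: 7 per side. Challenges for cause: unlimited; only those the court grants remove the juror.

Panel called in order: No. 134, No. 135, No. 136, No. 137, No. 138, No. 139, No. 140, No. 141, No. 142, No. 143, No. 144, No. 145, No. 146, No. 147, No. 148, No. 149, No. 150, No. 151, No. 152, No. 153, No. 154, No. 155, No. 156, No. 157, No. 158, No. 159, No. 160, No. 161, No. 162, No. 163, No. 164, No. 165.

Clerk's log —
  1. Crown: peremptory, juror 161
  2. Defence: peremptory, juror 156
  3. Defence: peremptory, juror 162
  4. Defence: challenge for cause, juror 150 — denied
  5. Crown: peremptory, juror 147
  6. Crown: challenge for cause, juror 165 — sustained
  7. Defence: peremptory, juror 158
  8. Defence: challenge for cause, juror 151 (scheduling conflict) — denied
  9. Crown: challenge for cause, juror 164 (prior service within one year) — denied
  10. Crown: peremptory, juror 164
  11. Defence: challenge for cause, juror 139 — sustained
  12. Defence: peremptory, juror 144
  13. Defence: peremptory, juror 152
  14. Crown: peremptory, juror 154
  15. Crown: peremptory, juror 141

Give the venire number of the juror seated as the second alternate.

148

Removed: #139, #141, #144, #147, #152, #154, #156, #158, #161, #162, #164, #165. (#150, #151 stay — for-cause denied.)
Filling seats in venire order through position 11: #134, #135, #136, #137, #138, #140, #142, #143, #145, #146, #148.
So alternate 2 is #148.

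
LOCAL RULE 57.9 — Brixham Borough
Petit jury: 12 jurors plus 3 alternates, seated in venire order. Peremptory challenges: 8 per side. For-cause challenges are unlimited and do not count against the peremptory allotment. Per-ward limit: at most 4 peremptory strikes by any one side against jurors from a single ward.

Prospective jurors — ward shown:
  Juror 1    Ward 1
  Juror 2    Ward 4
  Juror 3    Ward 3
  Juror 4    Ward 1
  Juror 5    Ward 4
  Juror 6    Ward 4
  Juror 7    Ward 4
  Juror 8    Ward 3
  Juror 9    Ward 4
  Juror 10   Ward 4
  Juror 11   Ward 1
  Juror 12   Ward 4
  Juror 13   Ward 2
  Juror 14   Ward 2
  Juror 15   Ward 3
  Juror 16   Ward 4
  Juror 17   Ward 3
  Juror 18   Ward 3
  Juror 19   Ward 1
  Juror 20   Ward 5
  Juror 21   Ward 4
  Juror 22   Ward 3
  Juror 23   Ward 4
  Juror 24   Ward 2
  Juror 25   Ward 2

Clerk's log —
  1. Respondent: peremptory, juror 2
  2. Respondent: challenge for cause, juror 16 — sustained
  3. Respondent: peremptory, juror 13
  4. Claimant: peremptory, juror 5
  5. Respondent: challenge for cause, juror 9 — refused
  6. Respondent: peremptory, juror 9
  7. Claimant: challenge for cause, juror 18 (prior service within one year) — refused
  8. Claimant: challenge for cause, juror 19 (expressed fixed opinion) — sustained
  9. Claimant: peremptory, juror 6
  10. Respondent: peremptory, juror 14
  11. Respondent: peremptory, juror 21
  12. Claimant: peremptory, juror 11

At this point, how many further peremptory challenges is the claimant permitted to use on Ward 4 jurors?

Claimant peremptories so far: #5, #6, #11 — 3 of 8 used, 5 left overall.
Against Ward 4: #5, #6 — 2 used; per-ward cap 4 leaves 2.
Binding limit: min(5, 2) = 2.

2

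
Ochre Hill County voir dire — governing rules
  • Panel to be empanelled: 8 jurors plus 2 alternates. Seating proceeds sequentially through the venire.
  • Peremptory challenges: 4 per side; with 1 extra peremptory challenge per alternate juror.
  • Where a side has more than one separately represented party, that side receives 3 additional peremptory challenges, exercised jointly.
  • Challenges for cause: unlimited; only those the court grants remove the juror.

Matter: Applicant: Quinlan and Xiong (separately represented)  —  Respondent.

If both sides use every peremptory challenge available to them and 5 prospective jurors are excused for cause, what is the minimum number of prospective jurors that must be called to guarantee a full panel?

Seats to fill: 8 + 2 alternates = 10.
Peremptories — Applicant: 4 + 1×2 + 3 = 9; Respondent: 4 + 1×2 = 6; total 15.
For-cause removals: 5.
Minimum venire: 10 + 15 + 5 = 30.

30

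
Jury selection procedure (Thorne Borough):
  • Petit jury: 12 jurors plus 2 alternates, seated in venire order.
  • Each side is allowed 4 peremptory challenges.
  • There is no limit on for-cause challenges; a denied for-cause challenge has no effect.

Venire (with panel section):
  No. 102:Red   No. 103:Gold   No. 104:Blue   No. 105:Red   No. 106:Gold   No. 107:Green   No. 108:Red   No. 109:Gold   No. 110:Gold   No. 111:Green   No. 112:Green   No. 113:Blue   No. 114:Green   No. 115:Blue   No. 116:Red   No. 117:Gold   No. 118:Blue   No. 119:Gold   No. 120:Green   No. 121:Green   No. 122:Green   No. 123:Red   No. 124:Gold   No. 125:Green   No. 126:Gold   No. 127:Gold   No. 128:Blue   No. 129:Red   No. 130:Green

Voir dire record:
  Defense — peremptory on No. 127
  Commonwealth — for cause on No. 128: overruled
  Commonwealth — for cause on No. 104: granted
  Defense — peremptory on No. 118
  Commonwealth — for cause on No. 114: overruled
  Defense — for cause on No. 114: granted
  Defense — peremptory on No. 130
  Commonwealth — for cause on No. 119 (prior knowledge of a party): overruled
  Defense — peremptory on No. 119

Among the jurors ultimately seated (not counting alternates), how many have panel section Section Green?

3

Removed: #104, #114, #118, #119, #127, #130.
Seated jurors 1–12: #102, #103, #105, #106, #107, #108, #109, #110, #111, #112, #113, #115 (alternates #116, #117 not counted).
Of those, in Section Green: #107, #111, #112 → 3.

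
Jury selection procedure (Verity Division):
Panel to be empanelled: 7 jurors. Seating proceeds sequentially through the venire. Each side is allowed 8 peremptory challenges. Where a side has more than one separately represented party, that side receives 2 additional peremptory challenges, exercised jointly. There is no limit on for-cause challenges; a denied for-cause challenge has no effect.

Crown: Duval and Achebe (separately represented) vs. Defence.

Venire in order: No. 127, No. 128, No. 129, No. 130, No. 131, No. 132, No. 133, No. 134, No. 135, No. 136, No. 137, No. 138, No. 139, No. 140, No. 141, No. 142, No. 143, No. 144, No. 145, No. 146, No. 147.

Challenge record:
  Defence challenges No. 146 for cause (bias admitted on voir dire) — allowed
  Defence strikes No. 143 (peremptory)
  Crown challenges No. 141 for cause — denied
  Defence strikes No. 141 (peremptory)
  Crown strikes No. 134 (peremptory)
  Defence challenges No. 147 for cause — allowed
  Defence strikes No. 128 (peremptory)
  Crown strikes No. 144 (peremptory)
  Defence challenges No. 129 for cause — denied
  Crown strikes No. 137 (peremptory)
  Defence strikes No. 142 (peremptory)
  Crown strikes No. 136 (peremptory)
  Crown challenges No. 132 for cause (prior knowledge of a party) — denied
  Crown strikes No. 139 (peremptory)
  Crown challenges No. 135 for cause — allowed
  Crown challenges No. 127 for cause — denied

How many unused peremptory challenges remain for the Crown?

5

Crown allotment: 8 base + 2 multi-party = 10.
Crown peremptories used: #134, #144, #137, #136, #139 — 5 (for-cause on #141, #132, #135, #127 don't count).
Remaining: 10 − 5 = 5.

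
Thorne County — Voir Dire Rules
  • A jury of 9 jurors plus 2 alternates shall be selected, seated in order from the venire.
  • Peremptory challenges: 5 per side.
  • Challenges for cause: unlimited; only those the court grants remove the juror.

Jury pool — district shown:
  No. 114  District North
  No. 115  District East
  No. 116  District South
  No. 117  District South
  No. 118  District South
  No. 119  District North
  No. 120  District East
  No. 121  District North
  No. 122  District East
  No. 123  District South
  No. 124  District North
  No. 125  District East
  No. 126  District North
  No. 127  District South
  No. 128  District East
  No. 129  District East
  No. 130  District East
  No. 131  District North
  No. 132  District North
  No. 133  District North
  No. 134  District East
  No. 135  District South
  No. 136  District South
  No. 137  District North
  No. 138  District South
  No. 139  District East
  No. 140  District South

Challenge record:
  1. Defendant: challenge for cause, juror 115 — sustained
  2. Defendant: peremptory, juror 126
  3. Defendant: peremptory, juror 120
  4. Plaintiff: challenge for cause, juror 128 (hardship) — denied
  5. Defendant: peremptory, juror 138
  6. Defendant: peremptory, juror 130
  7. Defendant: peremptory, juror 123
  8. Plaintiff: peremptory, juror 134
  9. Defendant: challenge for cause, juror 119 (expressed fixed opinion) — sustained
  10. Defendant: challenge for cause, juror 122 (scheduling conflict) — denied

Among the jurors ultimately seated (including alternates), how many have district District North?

3

Removed: #115, #119, #120, #123, #126, #130, #134, #138.
Seated (11 incl. alternates): #114, #116, #117, #118, #121, #122, #124, #125, #127, #128, #129.
Of those, in District North: #114, #121, #124 → 3.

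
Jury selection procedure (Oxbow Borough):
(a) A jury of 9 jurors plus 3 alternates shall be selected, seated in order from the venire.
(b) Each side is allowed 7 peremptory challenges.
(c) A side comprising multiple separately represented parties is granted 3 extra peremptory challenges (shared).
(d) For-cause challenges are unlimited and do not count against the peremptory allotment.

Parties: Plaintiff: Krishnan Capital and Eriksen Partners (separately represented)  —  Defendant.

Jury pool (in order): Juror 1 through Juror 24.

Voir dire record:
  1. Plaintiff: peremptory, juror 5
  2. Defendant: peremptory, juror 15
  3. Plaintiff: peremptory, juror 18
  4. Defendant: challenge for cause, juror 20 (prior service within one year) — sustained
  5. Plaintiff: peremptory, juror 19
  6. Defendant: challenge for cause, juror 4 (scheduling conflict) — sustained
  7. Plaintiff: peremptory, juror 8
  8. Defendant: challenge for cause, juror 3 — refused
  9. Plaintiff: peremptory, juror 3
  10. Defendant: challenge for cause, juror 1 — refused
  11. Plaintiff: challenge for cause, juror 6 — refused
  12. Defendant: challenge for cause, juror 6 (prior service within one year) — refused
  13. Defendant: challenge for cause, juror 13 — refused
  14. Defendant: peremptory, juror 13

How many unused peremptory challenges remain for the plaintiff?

Plaintiff allotment: 7 base + 3 multi-party = 10.
Plaintiff peremptories used: #5, #18, #19, #8, #3 — 5 (the for-cause on #6 doesn't count).
Remaining: 10 − 5 = 5.

5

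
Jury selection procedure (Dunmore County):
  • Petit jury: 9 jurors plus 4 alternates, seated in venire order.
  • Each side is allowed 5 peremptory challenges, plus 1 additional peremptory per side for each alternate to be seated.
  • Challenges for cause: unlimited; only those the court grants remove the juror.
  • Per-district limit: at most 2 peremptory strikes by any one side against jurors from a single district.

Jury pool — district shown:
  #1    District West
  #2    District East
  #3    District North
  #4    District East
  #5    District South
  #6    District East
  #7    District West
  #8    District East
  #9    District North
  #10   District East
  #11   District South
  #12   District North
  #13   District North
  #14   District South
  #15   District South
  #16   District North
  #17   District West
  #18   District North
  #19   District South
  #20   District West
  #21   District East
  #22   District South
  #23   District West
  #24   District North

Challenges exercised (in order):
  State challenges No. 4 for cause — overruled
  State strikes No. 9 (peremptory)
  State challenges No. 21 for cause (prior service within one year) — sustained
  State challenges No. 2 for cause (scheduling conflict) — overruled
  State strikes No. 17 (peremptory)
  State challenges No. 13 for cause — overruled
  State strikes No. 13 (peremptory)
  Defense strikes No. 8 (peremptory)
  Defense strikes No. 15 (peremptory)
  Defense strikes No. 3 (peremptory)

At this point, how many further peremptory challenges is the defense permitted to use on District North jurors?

1

Defense peremptories so far: #8, #15, #3 — 3 of 9 used, 6 left overall.
Against District North: #3 — 1 used; per-district cap 2 leaves 1.
Binding limit: min(6, 1) = 1.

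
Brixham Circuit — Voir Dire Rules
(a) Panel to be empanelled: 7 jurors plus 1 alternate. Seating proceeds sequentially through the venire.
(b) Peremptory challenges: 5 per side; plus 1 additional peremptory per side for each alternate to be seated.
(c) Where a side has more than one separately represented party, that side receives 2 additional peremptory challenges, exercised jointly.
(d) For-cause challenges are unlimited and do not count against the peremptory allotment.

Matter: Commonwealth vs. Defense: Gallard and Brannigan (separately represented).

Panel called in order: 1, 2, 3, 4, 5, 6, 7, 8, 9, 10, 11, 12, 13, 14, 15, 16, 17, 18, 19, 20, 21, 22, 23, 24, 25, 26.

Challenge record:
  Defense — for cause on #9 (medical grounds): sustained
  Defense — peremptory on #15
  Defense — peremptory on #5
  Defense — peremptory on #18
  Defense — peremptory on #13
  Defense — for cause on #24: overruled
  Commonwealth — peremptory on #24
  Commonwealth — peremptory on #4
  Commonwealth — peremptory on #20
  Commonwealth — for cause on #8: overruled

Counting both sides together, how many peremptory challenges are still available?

7

Commonwealth allotment: 5 base + 1 × 1 alternate = 6. Defense allotment: 5 base + 1 × 1 alternate + 2 multi-party = 8.
Commonwealth peremptories used: #24, #4, #20 — 3 (the for-cause on #8 doesn't count).
Defense peremptories used: #15, #5, #18, #13 — 4 (for-cause on #9, #24 don't count).
Remaining: (6 − 3) + (8 − 4) = 7.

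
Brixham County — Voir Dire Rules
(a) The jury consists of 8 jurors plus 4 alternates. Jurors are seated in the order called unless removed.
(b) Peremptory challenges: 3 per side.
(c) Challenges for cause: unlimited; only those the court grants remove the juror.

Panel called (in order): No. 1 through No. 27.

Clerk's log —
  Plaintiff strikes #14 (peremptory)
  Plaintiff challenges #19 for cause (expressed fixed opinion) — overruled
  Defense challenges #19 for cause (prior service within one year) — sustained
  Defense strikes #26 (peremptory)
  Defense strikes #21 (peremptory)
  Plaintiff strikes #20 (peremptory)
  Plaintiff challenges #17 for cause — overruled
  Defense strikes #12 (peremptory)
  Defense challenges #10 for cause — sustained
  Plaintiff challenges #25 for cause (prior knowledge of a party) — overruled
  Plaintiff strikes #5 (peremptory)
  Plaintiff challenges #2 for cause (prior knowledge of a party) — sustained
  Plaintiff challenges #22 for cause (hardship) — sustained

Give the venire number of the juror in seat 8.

Removed: #2, #5, #10, #12, #14, #19, #20, #21, #22, #26. (#17, #25 stay — for-cause denied.)
Filling seats in venire order through position 8: #1, #3, #4, #6, #7, #8, #9, #11.
So seat 8 is #11.

11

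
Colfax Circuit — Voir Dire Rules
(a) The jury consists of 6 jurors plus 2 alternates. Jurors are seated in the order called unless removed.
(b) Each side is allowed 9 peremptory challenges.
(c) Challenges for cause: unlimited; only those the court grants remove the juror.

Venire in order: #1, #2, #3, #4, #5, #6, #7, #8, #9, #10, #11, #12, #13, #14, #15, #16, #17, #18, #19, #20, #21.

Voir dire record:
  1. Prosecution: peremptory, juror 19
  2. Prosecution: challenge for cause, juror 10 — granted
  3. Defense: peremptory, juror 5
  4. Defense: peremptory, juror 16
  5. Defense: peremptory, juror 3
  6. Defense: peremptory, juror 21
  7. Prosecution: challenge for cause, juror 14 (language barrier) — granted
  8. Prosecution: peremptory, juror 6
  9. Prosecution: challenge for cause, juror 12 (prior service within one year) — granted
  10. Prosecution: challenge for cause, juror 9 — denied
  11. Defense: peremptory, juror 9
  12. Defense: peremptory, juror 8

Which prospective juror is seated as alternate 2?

Removed: #3, #5, #6, #8, #9, #10, #12, #14, #16, #19, #21.
Filling seats in venire order through position 8: #1, #2, #4, #7, #11, #13, #15, #17.
So alternate 2 is #17.

17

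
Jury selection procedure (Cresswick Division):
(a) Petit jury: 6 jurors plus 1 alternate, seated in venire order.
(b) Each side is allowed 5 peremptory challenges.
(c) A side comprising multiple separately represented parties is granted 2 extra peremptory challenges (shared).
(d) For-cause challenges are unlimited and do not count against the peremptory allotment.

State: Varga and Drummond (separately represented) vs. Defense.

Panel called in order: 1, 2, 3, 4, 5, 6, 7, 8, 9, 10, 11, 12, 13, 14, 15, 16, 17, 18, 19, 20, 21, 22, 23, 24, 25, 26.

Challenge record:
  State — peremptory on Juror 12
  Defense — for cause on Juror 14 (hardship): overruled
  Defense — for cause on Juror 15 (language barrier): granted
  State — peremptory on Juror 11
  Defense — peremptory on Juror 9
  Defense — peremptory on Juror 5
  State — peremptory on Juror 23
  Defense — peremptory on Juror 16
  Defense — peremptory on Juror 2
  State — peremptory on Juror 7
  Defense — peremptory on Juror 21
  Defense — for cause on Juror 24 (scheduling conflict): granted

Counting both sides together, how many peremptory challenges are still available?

3

State allotment: 5 base + 2 multi-party = 7. Defense allotment: 5.
State peremptories used: #12, #11, #23, #7 — 4.
Defense peremptories used: #9, #5, #16, #2, #21 — 5 (for-cause on #14, #15, #24 don't count).
Remaining: (7 − 4) + (5 − 5) = 3.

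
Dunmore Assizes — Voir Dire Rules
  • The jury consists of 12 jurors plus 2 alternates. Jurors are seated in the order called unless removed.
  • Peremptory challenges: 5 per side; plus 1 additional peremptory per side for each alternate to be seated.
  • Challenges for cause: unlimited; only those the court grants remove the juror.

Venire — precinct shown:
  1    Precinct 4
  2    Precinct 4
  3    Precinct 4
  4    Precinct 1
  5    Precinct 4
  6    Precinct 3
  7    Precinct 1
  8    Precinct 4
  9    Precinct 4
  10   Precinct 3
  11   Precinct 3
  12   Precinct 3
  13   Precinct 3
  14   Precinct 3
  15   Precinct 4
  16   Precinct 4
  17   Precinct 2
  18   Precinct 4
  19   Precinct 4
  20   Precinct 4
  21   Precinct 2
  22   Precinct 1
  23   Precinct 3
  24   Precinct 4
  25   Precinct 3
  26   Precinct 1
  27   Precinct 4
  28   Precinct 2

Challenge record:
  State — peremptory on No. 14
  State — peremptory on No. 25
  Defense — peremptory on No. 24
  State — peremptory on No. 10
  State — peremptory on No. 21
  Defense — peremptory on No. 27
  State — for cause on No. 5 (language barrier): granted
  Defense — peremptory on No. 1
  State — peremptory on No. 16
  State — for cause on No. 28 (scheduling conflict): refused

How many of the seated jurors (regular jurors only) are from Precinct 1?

2

Removed: #1, #5, #10, #14, #16, #21, #24, #25, #27.
Seated jurors 1–12: #2, #3, #4, #6, #7, #8, #9, #11, #12, #13, #15, #17 (alternates #18, #19 not counted).
Of those, in Precinct 1: #4, #7 → 2.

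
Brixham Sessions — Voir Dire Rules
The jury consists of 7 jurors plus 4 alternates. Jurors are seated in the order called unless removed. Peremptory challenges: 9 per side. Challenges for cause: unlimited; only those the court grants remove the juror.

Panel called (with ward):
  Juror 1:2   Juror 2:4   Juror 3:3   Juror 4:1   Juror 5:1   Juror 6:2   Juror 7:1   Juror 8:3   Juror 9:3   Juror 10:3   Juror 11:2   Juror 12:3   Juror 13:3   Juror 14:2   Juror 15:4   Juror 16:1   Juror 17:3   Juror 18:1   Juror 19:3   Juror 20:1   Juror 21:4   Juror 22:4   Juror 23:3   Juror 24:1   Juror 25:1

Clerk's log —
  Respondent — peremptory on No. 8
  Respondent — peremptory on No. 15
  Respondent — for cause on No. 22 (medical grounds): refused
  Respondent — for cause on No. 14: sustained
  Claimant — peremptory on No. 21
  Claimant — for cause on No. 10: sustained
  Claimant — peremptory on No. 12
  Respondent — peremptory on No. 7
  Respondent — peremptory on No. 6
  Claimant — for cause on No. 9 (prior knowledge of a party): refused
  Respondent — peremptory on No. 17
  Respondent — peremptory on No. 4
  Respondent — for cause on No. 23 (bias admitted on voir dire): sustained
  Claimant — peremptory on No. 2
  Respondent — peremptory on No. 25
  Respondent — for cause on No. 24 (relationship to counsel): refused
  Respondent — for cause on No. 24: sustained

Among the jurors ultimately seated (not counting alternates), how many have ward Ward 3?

3

Removed: #2, #4, #6, #7, #8, #10, #12, #14, #15, #17, #21, #23, #24, #25.
Seated jurors 1–7: #1, #3, #5, #9, #11, #13, #16 (alternates #18, #19, #20, #22 not counted).
Of those, in Ward 3: #3, #9, #13 → 3.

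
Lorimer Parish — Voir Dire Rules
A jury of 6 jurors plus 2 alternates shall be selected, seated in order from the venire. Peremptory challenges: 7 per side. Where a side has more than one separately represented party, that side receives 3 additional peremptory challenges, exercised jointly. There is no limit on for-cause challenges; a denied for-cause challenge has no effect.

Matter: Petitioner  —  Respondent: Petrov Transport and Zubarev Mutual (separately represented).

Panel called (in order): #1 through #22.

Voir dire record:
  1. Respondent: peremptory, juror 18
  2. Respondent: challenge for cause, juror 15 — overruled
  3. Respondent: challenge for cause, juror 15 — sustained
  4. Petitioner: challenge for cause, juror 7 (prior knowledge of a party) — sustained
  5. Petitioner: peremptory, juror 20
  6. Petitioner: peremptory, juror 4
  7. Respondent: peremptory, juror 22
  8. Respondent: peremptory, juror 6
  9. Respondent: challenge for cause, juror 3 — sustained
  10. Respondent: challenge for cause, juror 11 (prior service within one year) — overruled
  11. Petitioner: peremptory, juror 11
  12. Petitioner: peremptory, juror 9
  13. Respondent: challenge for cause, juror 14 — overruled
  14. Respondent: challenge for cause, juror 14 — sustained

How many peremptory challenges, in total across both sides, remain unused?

10

Petitioner allotment: 7. Respondent allotment: 7 base + 3 multi-party = 10.
Petitioner peremptories used: #20, #4, #11, #9 — 4 (the for-cause on #7 doesn't count).
Respondent peremptories used: #18, #22, #6 — 3 (for-cause on #15, #15, #3, #11, #14, #14 don't count).
Remaining: (7 − 4) + (10 − 3) = 10.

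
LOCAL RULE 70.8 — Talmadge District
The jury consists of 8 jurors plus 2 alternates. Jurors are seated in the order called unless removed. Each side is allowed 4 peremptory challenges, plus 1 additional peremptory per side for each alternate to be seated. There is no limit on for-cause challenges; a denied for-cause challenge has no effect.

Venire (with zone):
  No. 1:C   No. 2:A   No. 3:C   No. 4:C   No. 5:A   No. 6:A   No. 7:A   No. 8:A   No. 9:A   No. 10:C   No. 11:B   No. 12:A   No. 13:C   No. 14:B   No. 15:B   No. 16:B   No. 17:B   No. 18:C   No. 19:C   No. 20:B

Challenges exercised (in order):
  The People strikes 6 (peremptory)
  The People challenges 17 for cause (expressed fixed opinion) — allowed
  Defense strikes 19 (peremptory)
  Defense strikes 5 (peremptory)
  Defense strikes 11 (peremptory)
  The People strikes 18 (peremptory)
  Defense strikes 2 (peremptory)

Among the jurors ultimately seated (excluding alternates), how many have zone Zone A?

4

Removed: #2, #5, #6, #11, #17, #18, #19.
Seated jurors 1–8: #1, #3, #4, #7, #8, #9, #10, #12 (alternates #13, #14 not counted).
Of those, in Zone A: #7, #8, #9, #12 → 4.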